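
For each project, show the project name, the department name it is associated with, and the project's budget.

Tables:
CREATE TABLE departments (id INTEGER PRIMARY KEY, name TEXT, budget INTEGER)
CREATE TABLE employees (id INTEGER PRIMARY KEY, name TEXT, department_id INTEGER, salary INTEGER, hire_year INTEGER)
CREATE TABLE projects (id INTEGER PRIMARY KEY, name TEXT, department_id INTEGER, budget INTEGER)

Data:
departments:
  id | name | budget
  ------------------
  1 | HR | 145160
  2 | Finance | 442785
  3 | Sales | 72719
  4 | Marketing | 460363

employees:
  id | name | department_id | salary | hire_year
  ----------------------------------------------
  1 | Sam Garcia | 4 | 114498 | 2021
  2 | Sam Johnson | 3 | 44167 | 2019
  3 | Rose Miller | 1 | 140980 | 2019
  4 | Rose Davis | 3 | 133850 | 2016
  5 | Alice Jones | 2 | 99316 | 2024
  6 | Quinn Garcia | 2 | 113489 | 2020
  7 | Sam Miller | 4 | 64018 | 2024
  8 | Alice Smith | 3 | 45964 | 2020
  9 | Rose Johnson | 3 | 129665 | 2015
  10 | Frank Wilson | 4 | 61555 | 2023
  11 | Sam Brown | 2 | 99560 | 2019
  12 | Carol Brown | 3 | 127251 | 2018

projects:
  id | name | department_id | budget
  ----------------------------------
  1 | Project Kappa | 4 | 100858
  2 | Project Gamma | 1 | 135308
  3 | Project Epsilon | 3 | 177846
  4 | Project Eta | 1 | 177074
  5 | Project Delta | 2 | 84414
SELECT c.name, p.name AS department, c.budget FROM projects c JOIN departments p ON c.department_id = p.id

Execution result:
name | department | budget
Project Kappa | Marketing | 100858
Project Gamma | HR | 135308
Project Epsilon | Sales | 177846
Project Eta | HR | 177074
Project Delta | Finance | 84414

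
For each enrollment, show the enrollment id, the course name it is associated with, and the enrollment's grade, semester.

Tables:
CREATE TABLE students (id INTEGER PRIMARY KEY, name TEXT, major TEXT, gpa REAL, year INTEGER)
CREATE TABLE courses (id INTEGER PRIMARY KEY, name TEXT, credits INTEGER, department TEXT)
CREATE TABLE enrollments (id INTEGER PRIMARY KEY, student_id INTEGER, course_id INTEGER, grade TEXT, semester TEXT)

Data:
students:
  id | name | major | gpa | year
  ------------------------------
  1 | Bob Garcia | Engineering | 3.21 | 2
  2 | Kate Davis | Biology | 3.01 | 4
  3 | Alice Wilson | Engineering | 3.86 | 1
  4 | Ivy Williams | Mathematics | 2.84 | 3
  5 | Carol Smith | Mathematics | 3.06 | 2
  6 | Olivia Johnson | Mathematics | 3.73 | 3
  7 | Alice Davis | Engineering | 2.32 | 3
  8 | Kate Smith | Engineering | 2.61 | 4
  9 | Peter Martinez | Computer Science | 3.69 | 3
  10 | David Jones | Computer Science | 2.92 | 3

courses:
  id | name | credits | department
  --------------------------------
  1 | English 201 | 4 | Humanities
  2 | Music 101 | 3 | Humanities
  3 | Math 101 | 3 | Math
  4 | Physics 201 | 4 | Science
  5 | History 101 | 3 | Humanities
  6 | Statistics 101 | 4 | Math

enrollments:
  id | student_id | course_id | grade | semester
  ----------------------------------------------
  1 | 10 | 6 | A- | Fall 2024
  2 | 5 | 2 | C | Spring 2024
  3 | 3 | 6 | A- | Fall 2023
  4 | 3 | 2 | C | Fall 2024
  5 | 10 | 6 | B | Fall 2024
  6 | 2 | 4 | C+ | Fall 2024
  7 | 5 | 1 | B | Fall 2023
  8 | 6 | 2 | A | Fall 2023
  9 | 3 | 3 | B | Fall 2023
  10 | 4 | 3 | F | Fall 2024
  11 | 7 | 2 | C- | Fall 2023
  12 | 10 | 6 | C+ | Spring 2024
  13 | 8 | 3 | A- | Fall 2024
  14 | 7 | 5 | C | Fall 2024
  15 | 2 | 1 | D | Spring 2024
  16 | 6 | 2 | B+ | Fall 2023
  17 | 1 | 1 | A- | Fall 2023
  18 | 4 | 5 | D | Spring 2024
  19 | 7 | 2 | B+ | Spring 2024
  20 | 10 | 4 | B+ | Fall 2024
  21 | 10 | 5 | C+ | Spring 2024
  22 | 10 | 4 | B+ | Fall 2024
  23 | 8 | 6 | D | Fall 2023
SELECT c.id, p.name AS course, c.grade, c.semester FROM enrollments c JOIN courses p ON c.course_id = p.id

Execution result:
id | course | grade | semester
1 | Statistics 101 | A- | Fall 2024
2 | Music 101 | C | Spring 2024
3 | Statistics 101 | A- | Fall 2023
4 | Music 101 | C | Fall 2024
5 | Statistics 101 | B | Fall 2024
6 | Physics 201 | C+ | Fall 2024
7 | English 201 | B | Fall 2023
8 | Music 101 | A | Fall 2023
9 | Math 101 | B | Fall 2023
10 | Math 101 | F | Fall 2024
11 | Music 101 | C- | Fall 2023
12 | Statistics 101 | C+ | Spring 2024
13 | Math 101 | A- | Fall 2024
14 | History 101 | C | Fall 2024
15 | English 201 | D | Spring 2024
16 | Music 101 | B+ | Fall 2023
17 | English 201 | A- | Fall 2023
18 | History 101 | D | Spring 2024
19 | Music 101 | B+ | Spring 2024
20 | Physics 201 | B+ | Fall 2024
21 | History 101 | C+ | Spring 2024
22 | Physics 201 | B+ | Fall 2024
23 | Statistics 101 | D | Fall 2023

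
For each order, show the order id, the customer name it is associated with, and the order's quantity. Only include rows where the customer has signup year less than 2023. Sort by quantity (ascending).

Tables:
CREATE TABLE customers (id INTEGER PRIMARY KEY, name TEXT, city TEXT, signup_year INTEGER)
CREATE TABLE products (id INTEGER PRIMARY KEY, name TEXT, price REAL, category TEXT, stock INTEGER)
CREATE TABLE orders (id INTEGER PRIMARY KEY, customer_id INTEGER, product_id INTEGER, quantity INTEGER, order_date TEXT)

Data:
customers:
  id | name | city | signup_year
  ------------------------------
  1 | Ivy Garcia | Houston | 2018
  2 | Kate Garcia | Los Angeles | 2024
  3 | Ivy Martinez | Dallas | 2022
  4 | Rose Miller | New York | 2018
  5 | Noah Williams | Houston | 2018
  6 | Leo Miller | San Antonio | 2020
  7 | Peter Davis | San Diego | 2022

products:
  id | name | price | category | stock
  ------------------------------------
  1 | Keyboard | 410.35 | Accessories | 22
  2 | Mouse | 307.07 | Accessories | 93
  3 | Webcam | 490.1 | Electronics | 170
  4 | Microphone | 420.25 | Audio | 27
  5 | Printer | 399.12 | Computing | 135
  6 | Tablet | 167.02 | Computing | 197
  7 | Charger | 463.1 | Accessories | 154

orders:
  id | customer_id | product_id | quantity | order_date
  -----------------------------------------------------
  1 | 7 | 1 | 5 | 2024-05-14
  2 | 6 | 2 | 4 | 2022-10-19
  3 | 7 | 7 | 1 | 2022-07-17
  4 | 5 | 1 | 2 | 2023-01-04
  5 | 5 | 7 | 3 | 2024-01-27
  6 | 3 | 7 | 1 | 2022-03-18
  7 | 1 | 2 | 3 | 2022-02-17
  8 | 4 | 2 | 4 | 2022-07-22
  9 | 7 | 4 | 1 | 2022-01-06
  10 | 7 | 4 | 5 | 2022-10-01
SELECT c.id, p.name AS customer, c.quantity FROM orders c JOIN customers p ON c.customer_id = p.id WHERE p.signup_year < 2023 ORDER BY c.quantity ASC

Execution result:
id | customer | quantity
3 | Peter Davis | 1
6 | Ivy Martinez | 1
9 | Peter Davis | 1
4 | Noah Williams | 2
5 | Noah Williams | 3
7 | Ivy Garcia | 3
2 | Leo Miller | 4
8 | Rose Miller | 4
1 | Peter Davis | 5
10 | Peter Davis | 5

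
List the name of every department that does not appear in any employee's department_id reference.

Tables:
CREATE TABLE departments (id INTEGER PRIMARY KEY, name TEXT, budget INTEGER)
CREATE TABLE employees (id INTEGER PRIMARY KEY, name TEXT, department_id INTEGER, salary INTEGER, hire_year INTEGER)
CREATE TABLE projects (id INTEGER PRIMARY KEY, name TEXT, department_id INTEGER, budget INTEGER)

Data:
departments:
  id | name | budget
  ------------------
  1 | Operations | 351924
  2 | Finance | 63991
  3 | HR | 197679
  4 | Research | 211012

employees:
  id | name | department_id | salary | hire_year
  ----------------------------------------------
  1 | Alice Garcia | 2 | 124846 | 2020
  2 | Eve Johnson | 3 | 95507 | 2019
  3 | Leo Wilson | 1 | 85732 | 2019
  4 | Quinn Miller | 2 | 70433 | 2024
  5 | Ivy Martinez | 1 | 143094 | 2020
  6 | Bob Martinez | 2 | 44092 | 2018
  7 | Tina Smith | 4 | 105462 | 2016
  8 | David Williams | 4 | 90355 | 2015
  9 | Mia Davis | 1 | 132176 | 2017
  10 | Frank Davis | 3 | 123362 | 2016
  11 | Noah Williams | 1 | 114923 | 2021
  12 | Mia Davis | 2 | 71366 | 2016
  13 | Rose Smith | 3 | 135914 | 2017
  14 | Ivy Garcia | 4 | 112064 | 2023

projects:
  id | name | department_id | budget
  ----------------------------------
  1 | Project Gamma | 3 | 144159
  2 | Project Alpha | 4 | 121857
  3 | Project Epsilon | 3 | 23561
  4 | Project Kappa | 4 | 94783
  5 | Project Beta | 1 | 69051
SELECT p.name FROM departments p LEFT JOIN employees c ON c.department_id = p.id WHERE c.id IS NULL

Execution result:
(no rows)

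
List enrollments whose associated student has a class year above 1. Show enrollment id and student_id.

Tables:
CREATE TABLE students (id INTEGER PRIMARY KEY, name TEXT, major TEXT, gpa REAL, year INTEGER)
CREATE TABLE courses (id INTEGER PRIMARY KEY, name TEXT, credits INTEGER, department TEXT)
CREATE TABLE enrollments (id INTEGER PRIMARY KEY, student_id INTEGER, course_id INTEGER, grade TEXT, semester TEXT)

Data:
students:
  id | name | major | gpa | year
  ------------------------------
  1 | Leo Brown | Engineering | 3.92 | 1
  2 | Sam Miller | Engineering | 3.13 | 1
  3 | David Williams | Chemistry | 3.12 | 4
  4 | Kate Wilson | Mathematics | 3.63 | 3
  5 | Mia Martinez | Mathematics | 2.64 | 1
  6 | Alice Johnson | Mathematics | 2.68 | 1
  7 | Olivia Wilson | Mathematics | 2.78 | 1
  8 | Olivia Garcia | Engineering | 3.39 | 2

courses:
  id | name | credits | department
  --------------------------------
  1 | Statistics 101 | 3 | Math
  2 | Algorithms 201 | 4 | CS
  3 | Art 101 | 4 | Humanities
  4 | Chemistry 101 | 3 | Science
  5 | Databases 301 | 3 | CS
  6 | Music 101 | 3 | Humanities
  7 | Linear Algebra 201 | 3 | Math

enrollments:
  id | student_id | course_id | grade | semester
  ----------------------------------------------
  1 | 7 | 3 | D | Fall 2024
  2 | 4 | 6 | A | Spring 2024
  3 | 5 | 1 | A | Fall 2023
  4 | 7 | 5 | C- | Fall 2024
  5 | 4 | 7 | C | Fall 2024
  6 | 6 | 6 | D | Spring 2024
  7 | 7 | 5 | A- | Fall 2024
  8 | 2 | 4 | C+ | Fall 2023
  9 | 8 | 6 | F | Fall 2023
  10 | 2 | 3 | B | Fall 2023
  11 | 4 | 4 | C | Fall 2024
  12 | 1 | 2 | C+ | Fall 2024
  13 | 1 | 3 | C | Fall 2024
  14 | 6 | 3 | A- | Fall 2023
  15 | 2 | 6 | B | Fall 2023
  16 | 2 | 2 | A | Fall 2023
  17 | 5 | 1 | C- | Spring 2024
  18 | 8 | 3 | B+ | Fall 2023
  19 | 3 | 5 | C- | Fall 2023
SELECT id, student_id FROM enrollments WHERE student_id IN (SELECT id FROM students WHERE year > 1)

Execution result:
id | student_id
2 | 4
5 | 4
9 | 8
11 | 4
18 | 8
19 | 3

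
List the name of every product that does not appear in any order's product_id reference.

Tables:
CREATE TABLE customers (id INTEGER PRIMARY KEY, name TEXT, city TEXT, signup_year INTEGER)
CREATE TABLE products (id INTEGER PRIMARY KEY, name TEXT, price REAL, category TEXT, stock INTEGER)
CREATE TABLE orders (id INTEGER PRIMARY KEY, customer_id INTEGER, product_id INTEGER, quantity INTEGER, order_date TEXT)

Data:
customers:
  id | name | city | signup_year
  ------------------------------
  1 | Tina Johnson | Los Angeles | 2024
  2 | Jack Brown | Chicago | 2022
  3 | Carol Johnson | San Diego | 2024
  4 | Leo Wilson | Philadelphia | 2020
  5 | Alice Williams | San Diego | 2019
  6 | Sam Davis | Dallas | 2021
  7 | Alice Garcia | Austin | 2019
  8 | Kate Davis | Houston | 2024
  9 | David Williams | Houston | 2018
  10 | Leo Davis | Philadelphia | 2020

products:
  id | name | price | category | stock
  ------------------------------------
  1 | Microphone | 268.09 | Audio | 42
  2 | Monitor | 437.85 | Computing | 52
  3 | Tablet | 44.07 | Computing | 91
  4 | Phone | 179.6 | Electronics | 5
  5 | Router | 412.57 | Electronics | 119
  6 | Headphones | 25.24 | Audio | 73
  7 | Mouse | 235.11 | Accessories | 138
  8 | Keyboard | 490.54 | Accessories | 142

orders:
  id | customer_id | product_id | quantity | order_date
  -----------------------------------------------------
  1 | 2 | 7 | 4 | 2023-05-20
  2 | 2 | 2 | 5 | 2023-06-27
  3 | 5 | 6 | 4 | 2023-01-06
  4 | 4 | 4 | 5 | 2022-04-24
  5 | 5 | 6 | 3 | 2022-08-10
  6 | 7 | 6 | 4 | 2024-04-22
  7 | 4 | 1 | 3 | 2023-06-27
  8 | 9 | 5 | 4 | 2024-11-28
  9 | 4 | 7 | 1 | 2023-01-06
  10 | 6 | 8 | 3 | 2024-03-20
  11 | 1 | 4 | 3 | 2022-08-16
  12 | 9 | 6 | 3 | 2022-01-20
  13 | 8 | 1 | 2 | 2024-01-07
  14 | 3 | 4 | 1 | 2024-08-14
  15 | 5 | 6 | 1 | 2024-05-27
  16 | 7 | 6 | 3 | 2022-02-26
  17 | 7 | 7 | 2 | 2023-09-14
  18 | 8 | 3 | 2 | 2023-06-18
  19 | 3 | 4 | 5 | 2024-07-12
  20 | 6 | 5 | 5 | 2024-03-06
SELECT p.name FROM products p LEFT JOIN orders c ON c.product_id = p.id WHERE c.id IS NULL

Execution result:
(no rows)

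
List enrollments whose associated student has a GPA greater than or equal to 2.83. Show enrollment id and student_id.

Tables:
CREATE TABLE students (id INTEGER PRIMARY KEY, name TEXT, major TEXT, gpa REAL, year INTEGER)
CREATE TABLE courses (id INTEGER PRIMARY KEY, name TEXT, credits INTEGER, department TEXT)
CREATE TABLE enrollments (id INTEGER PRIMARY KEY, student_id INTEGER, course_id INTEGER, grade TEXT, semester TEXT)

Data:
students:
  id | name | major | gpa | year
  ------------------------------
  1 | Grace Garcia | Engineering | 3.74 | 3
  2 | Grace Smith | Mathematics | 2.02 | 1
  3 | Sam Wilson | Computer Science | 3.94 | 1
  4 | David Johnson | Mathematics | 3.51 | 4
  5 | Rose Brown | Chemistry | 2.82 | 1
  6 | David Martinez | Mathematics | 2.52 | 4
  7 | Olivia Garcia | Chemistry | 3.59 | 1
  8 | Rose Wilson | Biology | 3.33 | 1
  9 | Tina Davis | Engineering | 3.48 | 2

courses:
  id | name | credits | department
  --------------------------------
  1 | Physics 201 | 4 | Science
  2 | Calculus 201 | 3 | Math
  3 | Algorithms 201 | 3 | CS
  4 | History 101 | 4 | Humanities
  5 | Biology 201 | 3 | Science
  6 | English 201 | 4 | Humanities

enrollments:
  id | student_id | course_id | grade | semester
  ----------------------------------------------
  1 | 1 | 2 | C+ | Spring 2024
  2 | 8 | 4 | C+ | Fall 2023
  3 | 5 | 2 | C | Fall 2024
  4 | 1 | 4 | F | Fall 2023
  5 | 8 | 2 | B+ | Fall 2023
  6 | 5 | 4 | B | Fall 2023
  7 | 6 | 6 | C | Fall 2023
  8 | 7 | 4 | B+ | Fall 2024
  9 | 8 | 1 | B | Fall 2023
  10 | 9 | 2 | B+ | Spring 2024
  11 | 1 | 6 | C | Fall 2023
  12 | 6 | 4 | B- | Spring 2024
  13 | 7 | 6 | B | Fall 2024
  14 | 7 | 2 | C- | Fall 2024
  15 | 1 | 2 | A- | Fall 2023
SELECT id, student_id FROM enrollments WHERE student_id IN (SELECT id FROM students WHERE gpa >= 2.83)

Execution result:
id | student_id
1 | 1
2 | 8
4 | 1
5 | 8
8 | 7
9 | 8
10 | 9
11 | 1
13 | 7
14 | 7
15 | 1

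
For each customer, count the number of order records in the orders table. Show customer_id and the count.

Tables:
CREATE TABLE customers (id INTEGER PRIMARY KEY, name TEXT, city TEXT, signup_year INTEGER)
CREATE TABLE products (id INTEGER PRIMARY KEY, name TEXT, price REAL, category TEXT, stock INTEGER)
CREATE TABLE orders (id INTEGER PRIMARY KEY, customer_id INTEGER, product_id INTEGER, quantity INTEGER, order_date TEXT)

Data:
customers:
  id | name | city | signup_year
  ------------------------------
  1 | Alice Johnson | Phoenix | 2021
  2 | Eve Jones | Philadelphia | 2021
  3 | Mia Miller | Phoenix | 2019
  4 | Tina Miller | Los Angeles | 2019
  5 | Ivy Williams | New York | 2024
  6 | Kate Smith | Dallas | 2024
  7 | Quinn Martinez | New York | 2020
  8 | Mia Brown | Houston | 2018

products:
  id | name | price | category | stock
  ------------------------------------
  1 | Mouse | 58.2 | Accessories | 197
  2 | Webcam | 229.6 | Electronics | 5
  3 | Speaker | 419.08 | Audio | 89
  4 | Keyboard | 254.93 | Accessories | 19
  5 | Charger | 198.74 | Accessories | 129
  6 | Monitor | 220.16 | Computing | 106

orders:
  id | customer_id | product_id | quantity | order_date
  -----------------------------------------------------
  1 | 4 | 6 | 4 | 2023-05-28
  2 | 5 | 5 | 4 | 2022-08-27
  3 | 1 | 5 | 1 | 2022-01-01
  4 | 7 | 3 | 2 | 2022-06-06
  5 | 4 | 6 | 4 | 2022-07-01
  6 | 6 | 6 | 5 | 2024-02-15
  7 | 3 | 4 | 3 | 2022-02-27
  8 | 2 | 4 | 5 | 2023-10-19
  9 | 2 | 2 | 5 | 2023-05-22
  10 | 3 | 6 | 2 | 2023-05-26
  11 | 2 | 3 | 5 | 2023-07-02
SELECT customer_id, COUNT(*) AS order_count FROM orders GROUP BY customer_id

Execution result:
customer_id | order_count
1 | 1
2 | 3
3 | 2
4 | 2
5 | 1
6 | 1
7 | 1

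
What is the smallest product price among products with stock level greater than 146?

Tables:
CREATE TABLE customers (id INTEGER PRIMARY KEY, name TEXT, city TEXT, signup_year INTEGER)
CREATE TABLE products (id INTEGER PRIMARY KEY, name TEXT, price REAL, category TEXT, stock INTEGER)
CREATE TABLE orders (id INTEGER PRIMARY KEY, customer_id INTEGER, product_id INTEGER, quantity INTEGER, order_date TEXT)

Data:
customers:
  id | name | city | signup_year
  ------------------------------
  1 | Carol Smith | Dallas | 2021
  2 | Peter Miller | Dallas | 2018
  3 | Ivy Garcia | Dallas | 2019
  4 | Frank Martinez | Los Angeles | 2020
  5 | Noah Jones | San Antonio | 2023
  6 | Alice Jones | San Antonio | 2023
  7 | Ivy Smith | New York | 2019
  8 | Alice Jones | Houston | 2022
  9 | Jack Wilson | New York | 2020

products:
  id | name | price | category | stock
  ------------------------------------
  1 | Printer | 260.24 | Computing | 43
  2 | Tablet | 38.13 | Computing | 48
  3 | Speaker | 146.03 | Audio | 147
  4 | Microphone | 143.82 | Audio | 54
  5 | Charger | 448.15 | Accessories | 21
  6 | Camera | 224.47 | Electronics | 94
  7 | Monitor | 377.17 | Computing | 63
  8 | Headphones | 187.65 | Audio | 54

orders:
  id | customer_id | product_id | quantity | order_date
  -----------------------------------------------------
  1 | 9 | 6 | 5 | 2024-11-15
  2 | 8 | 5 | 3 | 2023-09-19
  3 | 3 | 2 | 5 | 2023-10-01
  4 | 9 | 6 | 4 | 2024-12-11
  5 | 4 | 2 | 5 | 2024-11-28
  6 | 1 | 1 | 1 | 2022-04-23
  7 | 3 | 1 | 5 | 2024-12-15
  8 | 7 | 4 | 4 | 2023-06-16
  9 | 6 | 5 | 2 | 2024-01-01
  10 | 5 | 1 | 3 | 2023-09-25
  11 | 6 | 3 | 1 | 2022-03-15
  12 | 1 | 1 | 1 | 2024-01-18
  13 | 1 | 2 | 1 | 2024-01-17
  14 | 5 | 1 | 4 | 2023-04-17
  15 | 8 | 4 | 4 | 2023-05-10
SELECT MIN(price) FROM products WHERE stock > 146

Execution result:
146.03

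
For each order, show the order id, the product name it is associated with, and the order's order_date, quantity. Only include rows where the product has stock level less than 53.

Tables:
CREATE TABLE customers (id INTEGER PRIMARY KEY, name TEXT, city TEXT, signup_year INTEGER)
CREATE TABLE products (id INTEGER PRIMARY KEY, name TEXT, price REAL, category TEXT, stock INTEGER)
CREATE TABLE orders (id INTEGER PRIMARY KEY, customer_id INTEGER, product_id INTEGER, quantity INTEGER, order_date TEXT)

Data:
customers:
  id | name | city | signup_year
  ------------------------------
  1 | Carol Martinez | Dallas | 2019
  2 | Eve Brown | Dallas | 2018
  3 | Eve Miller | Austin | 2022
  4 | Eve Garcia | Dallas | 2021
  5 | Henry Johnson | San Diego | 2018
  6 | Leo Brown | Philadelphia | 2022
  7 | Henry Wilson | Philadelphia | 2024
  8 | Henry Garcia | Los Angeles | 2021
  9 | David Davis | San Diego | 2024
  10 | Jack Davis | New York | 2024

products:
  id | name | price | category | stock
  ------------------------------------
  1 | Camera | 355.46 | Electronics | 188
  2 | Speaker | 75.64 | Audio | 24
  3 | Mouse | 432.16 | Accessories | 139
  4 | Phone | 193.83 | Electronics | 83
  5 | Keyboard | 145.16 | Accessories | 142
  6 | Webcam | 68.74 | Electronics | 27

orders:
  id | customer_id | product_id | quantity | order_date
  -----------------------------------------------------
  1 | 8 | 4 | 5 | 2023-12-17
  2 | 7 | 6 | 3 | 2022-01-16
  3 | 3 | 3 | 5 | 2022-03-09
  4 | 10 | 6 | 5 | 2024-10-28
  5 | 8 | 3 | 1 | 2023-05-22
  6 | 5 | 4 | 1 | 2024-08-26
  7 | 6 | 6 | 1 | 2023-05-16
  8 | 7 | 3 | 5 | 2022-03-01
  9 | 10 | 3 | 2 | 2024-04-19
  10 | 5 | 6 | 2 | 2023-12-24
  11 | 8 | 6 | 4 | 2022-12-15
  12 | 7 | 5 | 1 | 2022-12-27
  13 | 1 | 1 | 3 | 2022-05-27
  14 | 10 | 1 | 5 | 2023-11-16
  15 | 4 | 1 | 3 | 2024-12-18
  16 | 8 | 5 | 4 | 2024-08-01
SELECT c.id, p.name AS product, c.order_date, c.quantity FROM orders c JOIN products p ON c.product_id = p.id WHERE p.stock < 53

Execution result:
id | product | order_date | quantity
2 | Webcam | 2022-01-16 | 3
4 | Webcam | 2024-10-28 | 5
7 | Webcam | 2023-05-16 | 1
10 | Webcam | 2023-12-24 | 2
11 | Webcam | 2022-12-15 | 4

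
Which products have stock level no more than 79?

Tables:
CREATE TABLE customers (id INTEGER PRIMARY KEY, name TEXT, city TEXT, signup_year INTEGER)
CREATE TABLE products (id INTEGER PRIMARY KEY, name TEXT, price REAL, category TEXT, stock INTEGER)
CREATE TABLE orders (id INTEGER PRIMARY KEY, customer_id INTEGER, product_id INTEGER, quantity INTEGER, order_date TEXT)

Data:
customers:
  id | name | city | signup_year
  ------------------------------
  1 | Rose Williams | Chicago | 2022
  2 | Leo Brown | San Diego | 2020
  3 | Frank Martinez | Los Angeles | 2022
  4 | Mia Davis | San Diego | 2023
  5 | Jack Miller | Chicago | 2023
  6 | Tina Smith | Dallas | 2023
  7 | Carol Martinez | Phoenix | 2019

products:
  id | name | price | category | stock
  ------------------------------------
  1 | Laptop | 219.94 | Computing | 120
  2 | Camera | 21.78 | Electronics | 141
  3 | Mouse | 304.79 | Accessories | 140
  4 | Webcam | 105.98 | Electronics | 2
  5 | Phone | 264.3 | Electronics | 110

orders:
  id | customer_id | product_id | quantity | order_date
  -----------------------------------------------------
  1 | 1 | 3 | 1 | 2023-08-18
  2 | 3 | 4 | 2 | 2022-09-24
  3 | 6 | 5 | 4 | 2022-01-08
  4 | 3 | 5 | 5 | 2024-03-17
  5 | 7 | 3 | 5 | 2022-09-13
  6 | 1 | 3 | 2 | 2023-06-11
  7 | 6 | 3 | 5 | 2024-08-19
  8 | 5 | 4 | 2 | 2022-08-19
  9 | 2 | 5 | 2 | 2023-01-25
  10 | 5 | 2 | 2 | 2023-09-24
SELECT name, stock FROM products WHERE stock <= 79

Execution result:
name | stock
Webcam | 2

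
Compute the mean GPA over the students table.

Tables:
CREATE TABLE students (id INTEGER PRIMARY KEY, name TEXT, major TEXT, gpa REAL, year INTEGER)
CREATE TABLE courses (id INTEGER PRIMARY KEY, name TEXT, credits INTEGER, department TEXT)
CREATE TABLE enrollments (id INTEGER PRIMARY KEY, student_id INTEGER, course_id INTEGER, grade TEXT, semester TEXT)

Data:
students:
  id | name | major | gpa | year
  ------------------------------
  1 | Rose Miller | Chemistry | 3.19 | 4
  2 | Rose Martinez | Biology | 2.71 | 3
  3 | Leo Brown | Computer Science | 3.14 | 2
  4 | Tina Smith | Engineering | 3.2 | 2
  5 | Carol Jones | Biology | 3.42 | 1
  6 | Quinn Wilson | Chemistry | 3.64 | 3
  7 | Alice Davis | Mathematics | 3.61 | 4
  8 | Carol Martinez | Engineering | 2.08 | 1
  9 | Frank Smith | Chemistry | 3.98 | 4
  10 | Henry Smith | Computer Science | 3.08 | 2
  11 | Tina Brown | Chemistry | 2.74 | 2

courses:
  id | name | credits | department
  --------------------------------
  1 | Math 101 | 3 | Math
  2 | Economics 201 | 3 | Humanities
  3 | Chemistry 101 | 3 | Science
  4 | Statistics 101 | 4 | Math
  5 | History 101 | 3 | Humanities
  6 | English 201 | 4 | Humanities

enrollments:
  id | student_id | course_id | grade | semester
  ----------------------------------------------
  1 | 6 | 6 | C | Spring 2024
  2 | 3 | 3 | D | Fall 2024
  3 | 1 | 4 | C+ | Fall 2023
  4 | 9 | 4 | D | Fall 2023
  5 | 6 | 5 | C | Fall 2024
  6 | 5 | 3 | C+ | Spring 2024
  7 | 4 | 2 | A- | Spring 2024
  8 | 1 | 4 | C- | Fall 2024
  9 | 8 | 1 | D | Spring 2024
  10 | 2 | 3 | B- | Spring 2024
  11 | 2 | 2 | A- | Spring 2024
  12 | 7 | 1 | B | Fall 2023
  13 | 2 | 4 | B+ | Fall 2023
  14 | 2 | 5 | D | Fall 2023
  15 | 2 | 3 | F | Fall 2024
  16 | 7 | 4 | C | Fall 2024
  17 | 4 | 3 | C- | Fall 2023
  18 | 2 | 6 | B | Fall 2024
SELECT AVG(gpa) FROM students

Execution result:
3.16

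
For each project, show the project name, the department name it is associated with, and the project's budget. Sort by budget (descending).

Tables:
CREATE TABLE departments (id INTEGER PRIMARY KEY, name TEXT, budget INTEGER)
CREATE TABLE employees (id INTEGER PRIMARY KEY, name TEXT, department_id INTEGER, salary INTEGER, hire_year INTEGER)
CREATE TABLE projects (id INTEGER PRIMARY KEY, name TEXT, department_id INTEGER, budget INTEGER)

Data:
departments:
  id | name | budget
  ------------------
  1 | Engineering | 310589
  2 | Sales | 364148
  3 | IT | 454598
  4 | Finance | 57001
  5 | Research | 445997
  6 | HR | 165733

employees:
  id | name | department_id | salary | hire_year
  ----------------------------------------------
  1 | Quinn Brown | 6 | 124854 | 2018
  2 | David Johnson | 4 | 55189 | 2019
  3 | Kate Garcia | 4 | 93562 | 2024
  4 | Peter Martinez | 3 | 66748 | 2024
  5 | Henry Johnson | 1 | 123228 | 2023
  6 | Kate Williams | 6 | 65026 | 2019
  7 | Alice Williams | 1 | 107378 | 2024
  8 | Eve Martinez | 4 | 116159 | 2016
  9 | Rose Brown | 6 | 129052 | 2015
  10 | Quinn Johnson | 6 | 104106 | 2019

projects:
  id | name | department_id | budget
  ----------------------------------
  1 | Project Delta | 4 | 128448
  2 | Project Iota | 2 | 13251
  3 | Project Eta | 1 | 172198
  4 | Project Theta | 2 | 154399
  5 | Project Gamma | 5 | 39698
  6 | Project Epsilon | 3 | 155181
SELECT c.name, p.name AS department, c.budget FROM projects c JOIN departments p ON c.department_id = p.id ORDER BY c.budget DESC

Execution result:
name | department | budget
Project Eta | Engineering | 172198
Project Epsilon | IT | 155181
Project Theta | Sales | 154399
Project Delta | Finance | 128448
Project Gamma | Research | 39698
Project Iota | Sales | 13251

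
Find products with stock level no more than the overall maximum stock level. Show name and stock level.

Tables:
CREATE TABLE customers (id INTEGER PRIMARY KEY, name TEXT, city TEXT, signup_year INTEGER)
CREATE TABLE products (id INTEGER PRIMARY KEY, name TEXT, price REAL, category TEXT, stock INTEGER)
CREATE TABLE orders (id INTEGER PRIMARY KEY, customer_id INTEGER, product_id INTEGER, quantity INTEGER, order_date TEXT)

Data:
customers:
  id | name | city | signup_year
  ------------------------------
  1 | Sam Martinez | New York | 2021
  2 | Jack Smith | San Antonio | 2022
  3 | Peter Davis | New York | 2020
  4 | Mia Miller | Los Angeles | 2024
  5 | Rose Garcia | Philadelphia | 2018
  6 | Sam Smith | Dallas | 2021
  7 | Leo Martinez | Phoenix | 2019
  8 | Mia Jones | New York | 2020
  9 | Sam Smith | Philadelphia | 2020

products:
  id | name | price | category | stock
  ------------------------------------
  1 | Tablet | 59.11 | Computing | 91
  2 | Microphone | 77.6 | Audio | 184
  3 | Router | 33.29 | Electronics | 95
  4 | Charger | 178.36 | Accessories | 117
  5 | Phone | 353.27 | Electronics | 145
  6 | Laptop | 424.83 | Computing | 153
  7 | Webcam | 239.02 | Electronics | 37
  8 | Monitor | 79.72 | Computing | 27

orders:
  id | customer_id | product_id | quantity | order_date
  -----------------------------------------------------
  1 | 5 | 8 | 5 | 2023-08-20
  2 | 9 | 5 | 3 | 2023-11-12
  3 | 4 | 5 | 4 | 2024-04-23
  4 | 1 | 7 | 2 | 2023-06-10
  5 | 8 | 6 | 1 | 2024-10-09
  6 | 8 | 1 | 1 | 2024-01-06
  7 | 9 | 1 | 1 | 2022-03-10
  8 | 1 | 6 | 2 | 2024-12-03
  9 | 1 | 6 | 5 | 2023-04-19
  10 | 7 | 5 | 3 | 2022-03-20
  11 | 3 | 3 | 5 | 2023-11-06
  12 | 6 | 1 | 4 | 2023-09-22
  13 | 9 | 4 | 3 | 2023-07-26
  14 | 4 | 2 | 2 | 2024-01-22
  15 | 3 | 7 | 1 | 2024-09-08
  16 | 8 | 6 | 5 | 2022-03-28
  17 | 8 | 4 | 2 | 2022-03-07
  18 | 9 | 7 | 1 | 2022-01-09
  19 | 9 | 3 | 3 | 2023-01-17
SELECT name, stock FROM products WHERE stock <= (SELECT MAX(stock) FROM products)

Execution result:
name | stock
Tablet | 91
Microphone | 184
Router | 95
Charger | 117
Phone | 145
Laptop | 153
Webcam | 37
Monitor | 27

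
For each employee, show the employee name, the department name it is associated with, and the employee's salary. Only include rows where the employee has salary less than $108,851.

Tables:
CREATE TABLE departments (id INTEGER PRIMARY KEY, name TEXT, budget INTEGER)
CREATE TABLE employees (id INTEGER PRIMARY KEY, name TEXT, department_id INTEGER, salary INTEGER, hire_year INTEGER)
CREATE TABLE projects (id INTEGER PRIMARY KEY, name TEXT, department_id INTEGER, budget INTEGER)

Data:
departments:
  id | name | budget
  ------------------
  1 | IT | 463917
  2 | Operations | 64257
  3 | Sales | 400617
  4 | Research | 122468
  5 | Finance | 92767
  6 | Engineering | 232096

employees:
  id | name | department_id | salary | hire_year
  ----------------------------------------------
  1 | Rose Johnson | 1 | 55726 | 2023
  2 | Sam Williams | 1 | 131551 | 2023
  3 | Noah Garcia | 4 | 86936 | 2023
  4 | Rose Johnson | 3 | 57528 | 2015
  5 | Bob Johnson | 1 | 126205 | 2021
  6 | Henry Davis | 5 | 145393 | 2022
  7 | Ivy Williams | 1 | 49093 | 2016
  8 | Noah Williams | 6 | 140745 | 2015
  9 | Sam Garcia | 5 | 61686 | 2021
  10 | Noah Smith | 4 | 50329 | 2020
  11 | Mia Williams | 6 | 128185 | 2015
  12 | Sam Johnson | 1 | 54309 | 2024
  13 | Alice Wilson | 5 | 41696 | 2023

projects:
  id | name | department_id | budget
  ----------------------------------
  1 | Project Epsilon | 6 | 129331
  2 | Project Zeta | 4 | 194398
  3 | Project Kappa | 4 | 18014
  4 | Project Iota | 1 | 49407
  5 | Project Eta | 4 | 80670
SELECT c.name, p.name AS department, c.salary FROM employees c JOIN departments p ON c.department_id = p.id WHERE c.salary < 108851

Execution result:
name | department | salary
Rose Johnson | IT | 55726
Noah Garcia | Research | 86936
Rose Johnson | Sales | 57528
Ivy Williams | IT | 49093
Sam Garcia | Finance | 61686
Noah Smith | Research | 50329
Sam Johnson | IT | 54309
Alice Wilson | Finance | 41696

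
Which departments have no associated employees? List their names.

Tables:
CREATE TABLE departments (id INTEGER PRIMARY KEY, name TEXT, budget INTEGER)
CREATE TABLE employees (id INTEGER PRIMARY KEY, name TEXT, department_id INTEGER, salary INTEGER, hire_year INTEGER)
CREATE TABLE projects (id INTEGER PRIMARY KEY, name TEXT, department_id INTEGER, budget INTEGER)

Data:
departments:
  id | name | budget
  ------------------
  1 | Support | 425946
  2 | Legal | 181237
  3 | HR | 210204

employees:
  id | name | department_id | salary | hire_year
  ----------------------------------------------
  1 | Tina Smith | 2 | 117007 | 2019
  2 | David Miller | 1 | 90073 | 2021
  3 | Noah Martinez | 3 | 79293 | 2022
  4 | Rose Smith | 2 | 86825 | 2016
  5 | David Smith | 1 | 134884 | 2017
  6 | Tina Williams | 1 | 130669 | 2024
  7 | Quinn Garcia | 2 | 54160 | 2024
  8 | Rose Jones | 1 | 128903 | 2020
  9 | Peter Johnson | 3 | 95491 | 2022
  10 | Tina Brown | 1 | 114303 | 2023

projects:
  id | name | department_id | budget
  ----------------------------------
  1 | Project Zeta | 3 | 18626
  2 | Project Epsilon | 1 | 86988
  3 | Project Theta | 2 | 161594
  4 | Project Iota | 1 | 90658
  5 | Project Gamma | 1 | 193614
SELECT p.name FROM departments p LEFT JOIN employees c ON c.department_id = p.id WHERE c.id IS NULL

Execution result:
(no rows)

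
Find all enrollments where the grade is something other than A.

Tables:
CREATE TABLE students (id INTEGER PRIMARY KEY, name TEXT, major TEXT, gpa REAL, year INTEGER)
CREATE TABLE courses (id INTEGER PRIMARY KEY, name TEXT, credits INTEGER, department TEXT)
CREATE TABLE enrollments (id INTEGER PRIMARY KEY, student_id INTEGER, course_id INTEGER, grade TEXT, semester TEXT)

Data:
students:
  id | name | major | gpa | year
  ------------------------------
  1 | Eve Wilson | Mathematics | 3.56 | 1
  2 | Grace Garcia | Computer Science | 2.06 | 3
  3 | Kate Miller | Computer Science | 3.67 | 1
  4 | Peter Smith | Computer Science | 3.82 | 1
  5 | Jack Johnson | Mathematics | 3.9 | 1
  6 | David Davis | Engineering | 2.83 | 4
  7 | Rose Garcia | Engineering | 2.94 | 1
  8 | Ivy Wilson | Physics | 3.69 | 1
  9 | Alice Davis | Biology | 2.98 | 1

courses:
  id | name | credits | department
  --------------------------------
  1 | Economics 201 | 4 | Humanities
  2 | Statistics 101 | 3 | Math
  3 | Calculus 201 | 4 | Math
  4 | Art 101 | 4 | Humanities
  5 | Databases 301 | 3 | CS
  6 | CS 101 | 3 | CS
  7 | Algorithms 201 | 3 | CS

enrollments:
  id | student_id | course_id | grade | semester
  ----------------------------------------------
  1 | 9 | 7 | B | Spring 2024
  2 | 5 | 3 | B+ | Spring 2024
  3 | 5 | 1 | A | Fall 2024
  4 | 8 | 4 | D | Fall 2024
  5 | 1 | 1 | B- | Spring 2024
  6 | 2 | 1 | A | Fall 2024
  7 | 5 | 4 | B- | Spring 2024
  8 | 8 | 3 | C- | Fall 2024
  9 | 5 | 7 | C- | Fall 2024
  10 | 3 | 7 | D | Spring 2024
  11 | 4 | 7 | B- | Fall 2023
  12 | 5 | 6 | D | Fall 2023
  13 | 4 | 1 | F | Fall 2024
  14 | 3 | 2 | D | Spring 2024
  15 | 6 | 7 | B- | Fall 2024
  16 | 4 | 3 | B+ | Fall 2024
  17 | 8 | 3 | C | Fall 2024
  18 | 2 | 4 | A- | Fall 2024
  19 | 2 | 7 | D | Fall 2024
SELECT id, grade FROM enrollments WHERE grade <> 'A'

Execution result:
id | grade
1 | B
2 | B+
4 | D
5 | B-
7 | B-
8 | C-
9 | C-
10 | D
11 | B-
12 | D
13 | F
14 | D
15 | B-
16 | B+
17 | C
18 | A-
19 | D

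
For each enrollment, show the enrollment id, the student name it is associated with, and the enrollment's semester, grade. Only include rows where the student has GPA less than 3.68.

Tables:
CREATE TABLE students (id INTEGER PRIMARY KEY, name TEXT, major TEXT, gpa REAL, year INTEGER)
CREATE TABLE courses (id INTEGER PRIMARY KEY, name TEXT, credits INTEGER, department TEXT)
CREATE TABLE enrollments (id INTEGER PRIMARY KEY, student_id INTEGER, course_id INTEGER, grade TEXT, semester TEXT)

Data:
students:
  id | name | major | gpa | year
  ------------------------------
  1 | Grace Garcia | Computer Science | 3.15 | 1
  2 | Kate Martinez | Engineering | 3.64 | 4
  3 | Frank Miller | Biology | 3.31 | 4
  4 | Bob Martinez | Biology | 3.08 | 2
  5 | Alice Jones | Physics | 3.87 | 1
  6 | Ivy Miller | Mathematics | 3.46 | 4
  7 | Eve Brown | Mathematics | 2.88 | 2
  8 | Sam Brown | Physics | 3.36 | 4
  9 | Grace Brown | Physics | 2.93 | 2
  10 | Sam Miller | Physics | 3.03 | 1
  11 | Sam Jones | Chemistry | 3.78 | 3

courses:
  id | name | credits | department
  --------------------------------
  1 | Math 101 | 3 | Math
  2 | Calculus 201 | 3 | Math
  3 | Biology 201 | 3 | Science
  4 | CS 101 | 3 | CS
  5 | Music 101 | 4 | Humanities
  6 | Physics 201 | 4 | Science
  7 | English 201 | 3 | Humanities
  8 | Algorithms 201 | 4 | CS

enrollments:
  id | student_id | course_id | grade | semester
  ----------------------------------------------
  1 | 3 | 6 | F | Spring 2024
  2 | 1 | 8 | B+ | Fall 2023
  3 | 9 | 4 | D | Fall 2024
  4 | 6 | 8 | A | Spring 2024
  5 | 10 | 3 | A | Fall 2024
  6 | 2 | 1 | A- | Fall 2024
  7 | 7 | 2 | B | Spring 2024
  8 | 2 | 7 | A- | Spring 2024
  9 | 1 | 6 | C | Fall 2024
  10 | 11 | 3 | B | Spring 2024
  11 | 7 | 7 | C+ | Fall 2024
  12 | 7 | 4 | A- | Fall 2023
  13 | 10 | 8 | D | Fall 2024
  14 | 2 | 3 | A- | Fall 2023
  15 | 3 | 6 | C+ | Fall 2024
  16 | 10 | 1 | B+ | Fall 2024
SELECT c.id, p.name AS student, c.semester, c.grade FROM enrollments c JOIN students p ON c.student_id = p.id WHERE p.gpa < 3.68

Execution result:
id | student | semester | grade
1 | Frank Miller | Spring 2024 | F
2 | Grace Garcia | Fall 2023 | B+
3 | Grace Brown | Fall 2024 | D
4 | Ivy Miller | Spring 2024 | A
5 | Sam Miller | Fall 2024 | A
6 | Kate Martinez | Fall 2024 | A-
7 | Eve Brown | Spring 2024 | B
8 | Kate Martinez | Spring 2024 | A-
9 | Grace Garcia | Fall 2024 | C
11 | Eve Brown | Fall 2024 | C+
12 | Eve Brown | Fall 2023 | A-
13 | Sam Miller | Fall 2024 | D
14 | Kate Martinez | Fall 2023 | A-
15 | Frank Miller | Fall 2024 | C+
16 | Sam Miller | Fall 2024 | B+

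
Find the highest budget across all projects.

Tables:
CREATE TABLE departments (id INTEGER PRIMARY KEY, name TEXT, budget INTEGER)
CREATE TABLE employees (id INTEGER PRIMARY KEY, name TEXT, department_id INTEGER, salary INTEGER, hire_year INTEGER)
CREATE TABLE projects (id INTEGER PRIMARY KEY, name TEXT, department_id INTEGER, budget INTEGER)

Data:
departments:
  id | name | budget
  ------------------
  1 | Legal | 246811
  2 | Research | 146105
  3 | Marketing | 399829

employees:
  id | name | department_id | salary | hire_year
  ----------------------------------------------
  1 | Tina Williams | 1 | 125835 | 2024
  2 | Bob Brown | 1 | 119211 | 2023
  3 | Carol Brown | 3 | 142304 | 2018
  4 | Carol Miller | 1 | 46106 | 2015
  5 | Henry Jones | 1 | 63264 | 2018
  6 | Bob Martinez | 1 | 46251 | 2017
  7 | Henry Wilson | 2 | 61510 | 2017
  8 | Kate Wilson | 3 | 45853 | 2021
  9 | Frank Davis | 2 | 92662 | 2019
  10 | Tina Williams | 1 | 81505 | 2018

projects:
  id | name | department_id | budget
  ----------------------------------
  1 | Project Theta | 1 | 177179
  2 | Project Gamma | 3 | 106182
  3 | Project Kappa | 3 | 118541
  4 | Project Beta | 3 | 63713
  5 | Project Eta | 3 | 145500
SELECT MAX(budget) FROM projects

Execution result:
177179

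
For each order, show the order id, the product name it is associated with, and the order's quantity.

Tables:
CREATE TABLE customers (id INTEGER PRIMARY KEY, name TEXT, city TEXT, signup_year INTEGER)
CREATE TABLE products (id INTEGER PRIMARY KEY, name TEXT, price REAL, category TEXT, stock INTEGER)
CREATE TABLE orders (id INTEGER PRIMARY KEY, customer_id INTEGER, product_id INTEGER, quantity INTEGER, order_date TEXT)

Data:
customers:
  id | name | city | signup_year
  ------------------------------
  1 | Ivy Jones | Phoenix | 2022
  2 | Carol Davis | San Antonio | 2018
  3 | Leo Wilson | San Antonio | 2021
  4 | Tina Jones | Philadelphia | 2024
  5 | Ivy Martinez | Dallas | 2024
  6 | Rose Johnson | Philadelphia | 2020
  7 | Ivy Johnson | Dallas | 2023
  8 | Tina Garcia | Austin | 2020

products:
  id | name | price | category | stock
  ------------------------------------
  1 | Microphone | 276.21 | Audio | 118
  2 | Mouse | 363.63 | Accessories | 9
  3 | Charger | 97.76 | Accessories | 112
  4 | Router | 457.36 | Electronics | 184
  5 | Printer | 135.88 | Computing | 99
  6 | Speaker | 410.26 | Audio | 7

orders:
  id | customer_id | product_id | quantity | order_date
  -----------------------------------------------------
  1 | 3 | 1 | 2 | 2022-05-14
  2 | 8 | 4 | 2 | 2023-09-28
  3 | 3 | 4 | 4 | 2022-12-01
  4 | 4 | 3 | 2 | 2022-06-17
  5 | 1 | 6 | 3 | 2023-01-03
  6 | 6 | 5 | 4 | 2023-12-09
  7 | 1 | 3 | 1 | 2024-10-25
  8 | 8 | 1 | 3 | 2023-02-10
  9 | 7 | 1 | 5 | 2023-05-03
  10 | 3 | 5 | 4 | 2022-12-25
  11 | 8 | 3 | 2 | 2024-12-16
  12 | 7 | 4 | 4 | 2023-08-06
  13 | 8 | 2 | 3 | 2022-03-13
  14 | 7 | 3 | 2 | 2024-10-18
SELECT c.id, p.name AS product, c.quantity FROM orders c JOIN products p ON c.product_id = p.id

Execution result:
id | product | quantity
1 | Microphone | 2
2 | Router | 2
3 | Router | 4
4 | Charger | 2
5 | Speaker | 3
6 | Printer | 4
7 | Charger | 1
8 | Microphone | 3
9 | Microphone | 5
10 | Printer | 4
11 | Charger | 2
12 | Router | 4
13 | Mouse | 3
14 | Charger | 2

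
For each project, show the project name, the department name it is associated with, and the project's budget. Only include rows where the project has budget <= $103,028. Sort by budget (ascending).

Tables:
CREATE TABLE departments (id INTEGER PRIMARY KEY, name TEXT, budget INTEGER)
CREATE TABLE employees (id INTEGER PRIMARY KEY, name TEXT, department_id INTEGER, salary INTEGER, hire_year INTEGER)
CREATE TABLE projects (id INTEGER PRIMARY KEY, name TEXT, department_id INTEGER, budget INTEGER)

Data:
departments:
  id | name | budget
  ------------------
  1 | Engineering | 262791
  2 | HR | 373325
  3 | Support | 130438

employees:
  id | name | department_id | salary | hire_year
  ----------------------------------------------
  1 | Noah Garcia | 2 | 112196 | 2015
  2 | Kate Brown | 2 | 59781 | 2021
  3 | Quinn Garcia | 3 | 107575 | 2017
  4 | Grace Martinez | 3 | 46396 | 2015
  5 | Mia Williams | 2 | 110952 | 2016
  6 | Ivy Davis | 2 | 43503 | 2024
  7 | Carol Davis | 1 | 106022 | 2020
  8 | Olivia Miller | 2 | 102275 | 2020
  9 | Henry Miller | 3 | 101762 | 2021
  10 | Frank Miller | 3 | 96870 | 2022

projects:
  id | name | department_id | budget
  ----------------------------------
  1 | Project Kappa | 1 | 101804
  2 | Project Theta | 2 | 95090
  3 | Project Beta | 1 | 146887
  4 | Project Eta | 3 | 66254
SELECT c.name, p.name AS department, c.budget FROM projects c JOIN departments p ON c.department_id = p.id WHERE c.budget <= 103028 ORDER BY c.budget ASC

Execution result:
name | department | budget
Project Eta | Support | 66254
Project Theta | HR | 95090
Project Kappa | Engineering | 101804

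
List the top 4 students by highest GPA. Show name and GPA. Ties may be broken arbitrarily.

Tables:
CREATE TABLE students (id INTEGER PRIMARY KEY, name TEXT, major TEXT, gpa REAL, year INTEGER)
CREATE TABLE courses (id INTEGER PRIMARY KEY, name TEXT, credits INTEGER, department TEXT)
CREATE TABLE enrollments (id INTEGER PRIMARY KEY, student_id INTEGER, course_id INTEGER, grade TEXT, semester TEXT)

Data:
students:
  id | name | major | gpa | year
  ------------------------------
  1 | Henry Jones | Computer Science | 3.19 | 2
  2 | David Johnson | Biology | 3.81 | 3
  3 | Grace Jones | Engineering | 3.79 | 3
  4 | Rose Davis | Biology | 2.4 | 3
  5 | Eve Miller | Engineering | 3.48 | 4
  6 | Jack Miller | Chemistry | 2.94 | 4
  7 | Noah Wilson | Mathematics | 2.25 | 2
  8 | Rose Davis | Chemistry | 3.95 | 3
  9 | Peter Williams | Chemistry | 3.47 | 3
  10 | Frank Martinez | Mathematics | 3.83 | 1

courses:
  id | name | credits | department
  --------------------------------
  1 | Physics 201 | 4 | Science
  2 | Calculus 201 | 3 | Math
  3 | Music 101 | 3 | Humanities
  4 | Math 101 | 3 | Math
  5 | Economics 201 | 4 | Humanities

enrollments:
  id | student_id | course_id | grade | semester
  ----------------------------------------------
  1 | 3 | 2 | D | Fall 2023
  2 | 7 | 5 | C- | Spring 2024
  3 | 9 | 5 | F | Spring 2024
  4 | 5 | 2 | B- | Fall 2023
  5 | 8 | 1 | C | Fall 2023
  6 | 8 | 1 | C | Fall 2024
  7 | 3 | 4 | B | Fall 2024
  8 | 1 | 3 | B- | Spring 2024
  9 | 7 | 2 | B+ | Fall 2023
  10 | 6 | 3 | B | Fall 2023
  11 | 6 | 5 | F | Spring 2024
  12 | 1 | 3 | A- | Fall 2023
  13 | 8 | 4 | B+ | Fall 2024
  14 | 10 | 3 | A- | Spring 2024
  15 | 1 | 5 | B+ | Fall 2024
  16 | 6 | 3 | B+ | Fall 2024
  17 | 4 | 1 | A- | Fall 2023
SELECT name, gpa FROM students ORDER BY gpa DESC LIMIT 4

Execution result:
name | gpa
Rose Davis | 3.95
Frank Martinez | 3.83
David Johnson | 3.81
Grace Jones | 3.79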